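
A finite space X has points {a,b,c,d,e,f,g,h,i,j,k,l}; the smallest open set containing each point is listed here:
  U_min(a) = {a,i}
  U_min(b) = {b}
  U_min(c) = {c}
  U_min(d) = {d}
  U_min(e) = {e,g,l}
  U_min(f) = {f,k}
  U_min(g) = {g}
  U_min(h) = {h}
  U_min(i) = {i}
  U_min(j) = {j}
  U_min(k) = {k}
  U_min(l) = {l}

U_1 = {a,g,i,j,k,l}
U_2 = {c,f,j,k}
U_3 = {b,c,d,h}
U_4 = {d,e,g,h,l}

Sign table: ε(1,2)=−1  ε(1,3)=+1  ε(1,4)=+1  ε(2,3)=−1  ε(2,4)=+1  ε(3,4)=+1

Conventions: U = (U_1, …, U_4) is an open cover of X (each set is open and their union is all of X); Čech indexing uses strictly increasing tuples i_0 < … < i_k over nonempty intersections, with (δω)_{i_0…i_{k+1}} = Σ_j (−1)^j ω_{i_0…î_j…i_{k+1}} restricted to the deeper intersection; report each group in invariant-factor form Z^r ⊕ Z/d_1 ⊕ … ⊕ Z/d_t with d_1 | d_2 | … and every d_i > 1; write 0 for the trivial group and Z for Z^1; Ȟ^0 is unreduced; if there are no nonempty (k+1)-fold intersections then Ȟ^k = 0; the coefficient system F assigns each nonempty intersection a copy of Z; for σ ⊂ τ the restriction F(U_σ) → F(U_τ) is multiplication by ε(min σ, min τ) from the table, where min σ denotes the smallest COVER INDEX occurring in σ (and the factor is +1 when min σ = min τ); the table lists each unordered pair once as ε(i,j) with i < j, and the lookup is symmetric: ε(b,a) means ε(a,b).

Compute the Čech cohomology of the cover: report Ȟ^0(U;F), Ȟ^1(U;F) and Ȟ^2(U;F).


Ȟ^0 = Z, Ȟ^1 = Z and Ȟ^2 = 0

nerve simplices:
  U12={j,k} U14={g,l} U23={c} U34={d,h}
C dims 4,4; δ0: rk 3, SNF 1^3
degree 0: 4−3−0 = 1 → Ȟ^0 ≅ Z
degree 1: 4−0−3 = 1 → Ȟ^1 ≅ Z
degree 2: 0−0−0 = 0 → Ȟ^2 ≅ 0


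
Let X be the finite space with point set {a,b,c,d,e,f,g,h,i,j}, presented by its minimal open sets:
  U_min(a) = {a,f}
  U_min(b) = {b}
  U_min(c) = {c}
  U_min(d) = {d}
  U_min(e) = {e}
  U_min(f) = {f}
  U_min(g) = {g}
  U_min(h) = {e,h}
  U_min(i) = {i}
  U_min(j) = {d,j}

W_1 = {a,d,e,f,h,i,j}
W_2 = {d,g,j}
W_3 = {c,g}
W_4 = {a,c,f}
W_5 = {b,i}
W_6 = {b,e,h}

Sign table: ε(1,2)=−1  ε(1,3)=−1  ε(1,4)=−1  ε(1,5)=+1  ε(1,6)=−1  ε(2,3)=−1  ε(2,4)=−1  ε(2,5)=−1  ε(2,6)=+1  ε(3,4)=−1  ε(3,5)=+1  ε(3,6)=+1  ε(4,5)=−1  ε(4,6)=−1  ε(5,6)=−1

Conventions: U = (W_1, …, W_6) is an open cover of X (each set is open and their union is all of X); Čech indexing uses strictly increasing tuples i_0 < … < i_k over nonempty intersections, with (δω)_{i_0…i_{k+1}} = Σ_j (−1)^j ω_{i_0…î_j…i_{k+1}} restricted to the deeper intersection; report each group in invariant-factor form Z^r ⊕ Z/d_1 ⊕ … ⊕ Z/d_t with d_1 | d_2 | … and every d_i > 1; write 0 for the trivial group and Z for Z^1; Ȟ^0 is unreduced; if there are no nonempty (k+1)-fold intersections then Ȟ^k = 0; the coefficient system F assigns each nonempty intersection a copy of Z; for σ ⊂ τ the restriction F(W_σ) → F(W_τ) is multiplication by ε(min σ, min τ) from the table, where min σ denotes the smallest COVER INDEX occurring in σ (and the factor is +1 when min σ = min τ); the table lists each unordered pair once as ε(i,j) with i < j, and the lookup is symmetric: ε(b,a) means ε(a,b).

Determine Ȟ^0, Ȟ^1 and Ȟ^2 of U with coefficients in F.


Ȟ^0(U;F) ≅ Z, Ȟ^1(U;F) ≅ Z^2, Ȟ^2(U;F) ≅ 0

cover nerve:
  W12={d,j} W14={a,f} W15={i} W16={e,h} W23={g} W34={c} W56={b}
C dims 6,7; δ0: rk 5, SNF 1^5
Ȟ^0: (6−5)−0=1 ⇒ Z
Ȟ^1: (7−0)−5=2 ⇒ Z^2
Ȟ^2: (0−0)−0=0 ⇒ 0


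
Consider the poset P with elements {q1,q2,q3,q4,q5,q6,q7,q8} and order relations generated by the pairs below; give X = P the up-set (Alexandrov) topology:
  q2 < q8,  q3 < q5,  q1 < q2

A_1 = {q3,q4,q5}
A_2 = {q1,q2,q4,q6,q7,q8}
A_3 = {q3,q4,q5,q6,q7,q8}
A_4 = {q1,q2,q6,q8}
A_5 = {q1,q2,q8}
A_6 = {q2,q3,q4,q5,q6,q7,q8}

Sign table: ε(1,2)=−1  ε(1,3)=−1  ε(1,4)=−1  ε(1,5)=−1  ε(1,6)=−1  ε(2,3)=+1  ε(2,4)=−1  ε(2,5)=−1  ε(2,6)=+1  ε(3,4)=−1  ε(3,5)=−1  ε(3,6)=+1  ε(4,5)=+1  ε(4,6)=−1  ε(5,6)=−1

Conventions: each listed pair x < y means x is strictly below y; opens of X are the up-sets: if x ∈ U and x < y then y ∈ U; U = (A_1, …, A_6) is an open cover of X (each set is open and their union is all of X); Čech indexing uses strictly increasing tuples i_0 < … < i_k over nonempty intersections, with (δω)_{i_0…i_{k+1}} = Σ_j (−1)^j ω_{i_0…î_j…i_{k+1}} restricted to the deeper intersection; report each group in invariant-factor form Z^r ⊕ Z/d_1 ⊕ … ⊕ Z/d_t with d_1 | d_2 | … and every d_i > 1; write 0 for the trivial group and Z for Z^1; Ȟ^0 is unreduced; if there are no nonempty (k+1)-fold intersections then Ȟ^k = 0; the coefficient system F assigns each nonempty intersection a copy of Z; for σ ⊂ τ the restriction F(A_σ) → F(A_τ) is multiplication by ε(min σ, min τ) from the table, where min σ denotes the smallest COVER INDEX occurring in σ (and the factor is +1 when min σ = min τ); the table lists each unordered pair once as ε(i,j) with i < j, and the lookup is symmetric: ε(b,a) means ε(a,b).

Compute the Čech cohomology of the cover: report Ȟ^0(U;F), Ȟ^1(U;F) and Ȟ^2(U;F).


Ȟ^0 = Z, Ȟ^1 = 0 and Ȟ^2 = 0

nonempty intersections:
  A12={q4} A13={q3,q4,q5} A16={q3,q4,q5} A23={q4,q6,q7,q8} A24={q1,q2,q6,q8} A25={q1,q2,q8} A26={q2,q4,q6,q7,q8} A34={q6,q8} A35={q8} A36={q3,q4,q5,q6,q7,q8} A45={q1,q2,q8} A46={q2,q6,q8} A56={q2,q8}
  A123={q4} A126={q4} A136={q3,q4,q5} A234={q6,q8} A235={q8} A236={q4,q6,q7,q8} A245={q1,q2,q8} A246={q2,q6,q8} A256={q2,q8} A345={q8} A346={q6,q8} A356={q8} A456={q2,q8}
  A1236={q4} A2345={q8} A2346={q6,q8} A2356={q8} A2456={q2,q8} A3456={q8}
  A23456={q8}
C dims 6,13,13,6; δ0: rk 5, SNF 1^5; δ1: rk 8, SNF 1^8; δ2: rk 5, SNF 1^5
Ȟ^0: (6−5)−0=1 ⇒ Z
Ȟ^1: (13−8)−5=0 ⇒ 0
Ȟ^2: (13−5)−8=0 ⇒ 0


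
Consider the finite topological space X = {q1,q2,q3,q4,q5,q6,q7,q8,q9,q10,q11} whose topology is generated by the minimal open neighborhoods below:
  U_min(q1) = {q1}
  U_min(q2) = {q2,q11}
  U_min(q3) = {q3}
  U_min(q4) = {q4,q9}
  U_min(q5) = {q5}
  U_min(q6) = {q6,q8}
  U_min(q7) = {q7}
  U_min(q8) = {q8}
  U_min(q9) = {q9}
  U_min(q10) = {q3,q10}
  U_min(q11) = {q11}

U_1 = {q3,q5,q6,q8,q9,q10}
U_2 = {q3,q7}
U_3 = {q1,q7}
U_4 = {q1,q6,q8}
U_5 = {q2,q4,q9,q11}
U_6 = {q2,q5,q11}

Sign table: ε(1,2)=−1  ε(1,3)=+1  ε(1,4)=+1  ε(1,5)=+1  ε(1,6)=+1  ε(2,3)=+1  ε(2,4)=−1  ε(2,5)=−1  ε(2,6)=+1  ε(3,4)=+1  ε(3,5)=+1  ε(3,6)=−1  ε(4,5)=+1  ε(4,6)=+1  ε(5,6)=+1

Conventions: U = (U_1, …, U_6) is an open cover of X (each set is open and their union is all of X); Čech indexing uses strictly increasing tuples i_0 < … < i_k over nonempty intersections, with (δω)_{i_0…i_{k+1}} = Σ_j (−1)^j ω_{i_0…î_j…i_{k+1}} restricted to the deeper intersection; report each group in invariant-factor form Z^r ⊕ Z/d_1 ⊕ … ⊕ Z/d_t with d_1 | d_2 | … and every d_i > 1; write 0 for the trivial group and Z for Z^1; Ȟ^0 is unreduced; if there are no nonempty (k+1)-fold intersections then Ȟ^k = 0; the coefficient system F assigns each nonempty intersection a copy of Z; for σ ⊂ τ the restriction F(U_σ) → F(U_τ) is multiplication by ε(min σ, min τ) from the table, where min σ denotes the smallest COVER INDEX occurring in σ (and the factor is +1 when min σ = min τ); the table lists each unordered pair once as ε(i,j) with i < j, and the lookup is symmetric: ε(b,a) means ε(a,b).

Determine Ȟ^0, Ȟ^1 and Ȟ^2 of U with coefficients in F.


Ȟ^0 ≅ 0,  Ȟ^1 ≅ Z ⊕ Z/2,  Ȟ^2 ≅ 0

cover nerve:
  U12={q3} U14={q6,q8} U15={q9} U16={q5} U23={q7} U34={q1} U56={q2,q11}
C dims 6,7; δ0: rk 6, SNF 1^5·2
Ȟ^0: (6−6)−0=0 ⇒ 0
Ȟ^1: (7−0)−6=1 plus torsion [2] ⇒ Z ⊕ Z/2
Ȟ^2: (0−0)−0=0 ⇒ 0


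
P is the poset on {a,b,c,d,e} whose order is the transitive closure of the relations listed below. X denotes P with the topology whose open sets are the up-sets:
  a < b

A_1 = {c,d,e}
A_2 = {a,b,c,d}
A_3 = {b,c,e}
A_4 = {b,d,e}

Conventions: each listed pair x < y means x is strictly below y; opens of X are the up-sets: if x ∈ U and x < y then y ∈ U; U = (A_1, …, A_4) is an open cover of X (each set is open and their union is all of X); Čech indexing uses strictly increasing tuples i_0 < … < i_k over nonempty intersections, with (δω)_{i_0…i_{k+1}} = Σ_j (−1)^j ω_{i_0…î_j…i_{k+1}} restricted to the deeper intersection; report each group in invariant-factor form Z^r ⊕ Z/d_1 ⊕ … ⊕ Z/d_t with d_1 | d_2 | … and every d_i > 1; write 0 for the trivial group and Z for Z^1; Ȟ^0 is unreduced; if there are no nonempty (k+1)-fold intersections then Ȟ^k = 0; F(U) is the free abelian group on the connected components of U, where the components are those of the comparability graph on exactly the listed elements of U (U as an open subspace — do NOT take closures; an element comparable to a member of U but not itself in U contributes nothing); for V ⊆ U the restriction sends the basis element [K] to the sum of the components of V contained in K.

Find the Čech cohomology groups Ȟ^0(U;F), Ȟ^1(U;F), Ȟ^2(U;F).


Ȟ^0 = Z^4, Ȟ^1 = 0, Ȟ^2 = 0

nerve of the cover:
  A12={c,d} A13={c,e} A14={d,e} A23={b,c} A24={b,d} A34={b,e}
  A123={c} A124={d} A134={e} A234={b}
components per intersection:
  A1: {c} {d} {e}
  A2: {a,b} {c} {d}
  A3: {b} {c} {e}
  A4: {b} {d} {e}
  A12: {c} {d}
  A13: {c} {e}
  A14: {d} {e}
  A23: {b} {c}
  A24: {b} {d}
  A34: {b} {e}
  A123: {c}
  A124: {d}
  A134: {e}
  A234: {b}
C dims 12,12,4; δ0: rk 8, SNF 1^8; δ1: rk 4, SNF 1^4
Ȟ^0 = (12 − 8) − 0 = 4, so Ȟ^0 ≅ Z^4
Ȟ^1 = (12 − 4) − 8 = 0, so Ȟ^1 ≅ 0
Ȟ^2 = (4 − 0) − 4 = 0, so Ȟ^2 ≅ 0


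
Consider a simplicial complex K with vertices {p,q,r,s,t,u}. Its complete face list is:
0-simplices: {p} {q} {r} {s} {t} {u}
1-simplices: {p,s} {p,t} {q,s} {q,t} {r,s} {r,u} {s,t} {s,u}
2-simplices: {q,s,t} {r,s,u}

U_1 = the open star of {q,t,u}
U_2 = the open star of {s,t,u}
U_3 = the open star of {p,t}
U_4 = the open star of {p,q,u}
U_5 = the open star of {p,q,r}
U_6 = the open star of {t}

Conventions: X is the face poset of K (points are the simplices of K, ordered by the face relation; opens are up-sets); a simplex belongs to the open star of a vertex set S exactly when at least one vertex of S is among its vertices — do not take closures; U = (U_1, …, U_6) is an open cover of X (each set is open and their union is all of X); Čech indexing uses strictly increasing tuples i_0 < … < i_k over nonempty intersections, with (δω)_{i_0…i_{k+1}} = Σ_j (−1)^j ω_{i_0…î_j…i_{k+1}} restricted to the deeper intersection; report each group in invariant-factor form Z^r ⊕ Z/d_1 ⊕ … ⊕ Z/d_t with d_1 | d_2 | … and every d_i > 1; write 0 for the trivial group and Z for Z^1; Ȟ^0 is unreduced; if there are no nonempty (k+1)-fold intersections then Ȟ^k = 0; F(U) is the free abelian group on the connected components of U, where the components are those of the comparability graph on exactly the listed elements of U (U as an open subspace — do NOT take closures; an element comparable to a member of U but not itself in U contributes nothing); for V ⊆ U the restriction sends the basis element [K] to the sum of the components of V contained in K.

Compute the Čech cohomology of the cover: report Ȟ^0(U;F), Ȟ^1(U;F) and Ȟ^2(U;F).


nerve simplices:
  U1={{q},{t},{u},{p,t},{q,s},{q,t},{r,u},{s,t},{s,u},{q,s,t},{r,s,u}} U2={{s},{t},{u},{p,s},{p,t},{q,s},{q,t},{r,s},{r,u},{s,t},{s,u},{q,s,t},{r,s,u}} U3={{p},{t},{p,s},{p,t},{q,t},{s,t},{q,s,t}} U4={{p},{q},{u},{p,s},{p,t},{q,s},{q,t},{r,u},{s,u},{q,s,t},{r,s,u}} U5={{p},{q},{r},{p,s},{p,t},{q,s},{q,t},{r,s},{r,u},{q,s,t},{r,s,u}} U6={{t},{p,t},{q,t},{s,t},{q,s,t}}
  U12={{t},{u},{p,t},{q,s},{q,t},{r,u},{s,t},{s,u},{q,s,t},{r,s,u}} U13={{t},{p,t},{q,t},{s,t},{q,s,t}} U14={{q},{u},{p,t},{q,s},{q,t},{r,u},{s,u},{q,s,t},{r,s,u}} U15={{q},{p,t},{q,s},{q,t},{r,u},{q,s,t},{r,s,u}} U16={{t},{p,t},{q,t},{s,t},{q,s,t}} U23={{t},{p,s},{p,t},{q,t},{s,t},{q,s,t}} U24={{u},{p,s},{p,t},{q,s},{q,t},{r,u},{s,u},{q,s,t},{r,s,u}} U25={{p,s},{p,t},{q,s},{q,t},{r,s},{r,u},{q,s,t},{r,s,u}} U26={{t},{p,t},{q,t},{s,t},{q,s,t}} U34={{p},{p,s},{p,t},{q,t},{q,s,t}} U35={{p},{p,s},{p,t},{q,t},{q,s,t}} U36={{t},{p,t},{q,t},{s,t},{q,s,t}} U45={{p},{q},{p,s},{p,t},{q,s},{q,t},{r,u},{q,s,t},{r,s,u}} U46={{p,t},{q,t},{q,s,t}} U56={{p,t},{q,t},{q,s,t}}
  U123={{t},{p,t},{q,t},{s,t},{q,s,t}} U124={{u},{p,t},{q,s},{q,t},{r,u},{s,u},{q,s,t},{r,s,u}} U125={{p,t},{q,s},{q,t},{r,u},{q,s,t},{r,s,u}} U126={{t},{p,t},{q,t},{s,t},{q,s,t}} U134={{p,t},{q,t},{q,s,t}} U135={{p,t},{q,t},{q,s,t}} U136={{t},{p,t},{q,t},{s,t},{q,s,t}} U145={{q},{p,t},{q,s},{q,t},{r,u},{q,s,t},{r,s,u}} U146={{p,t},{q,t},{q,s,t}} U156={{p,t},{q,t},{q,s,t}} U234={{p,s},{p,t},{q,t},{q,s,t}} U235={{p,s},{p,t},{q,t},{q,s,t}} U236={{t},{p,t},{q,t},{s,t},{q,s,t}} U245={{p,s},{p,t},{q,s},{q,t},{r,u},{q,s,t},{r,s,u}} U246={{p,t},{q,t},{q,s,t}} U256={{p,t},{q,t},{q,s,t}} U345={{p},{p,s},{p,t},{q,t},{q,s,t}} U346={{p,t},{q,t},{q,s,t}} U356={{p,t},{q,t},{q,s,t}} U456={{p,t},{q,t},{q,s,t}}
  U1234={{p,t},{q,t},{q,s,t}} U1235={{p,t},{q,t},{q,s,t}} U1236={{t},{p,t},{q,t},{s,t},{q,s,t}} U1245={{p,t},{q,s},{q,t},{r,u},{q,s,t},{r,s,u}} U1246={{p,t},{q,t},{q,s,t}} U1256={{p,t},{q,t},{q,s,t}} U1345={{p,t},{q,t},{q,s,t}} U1346={{p,t},{q,t},{q,s,t}} U1356={{p,t},{q,t},{q,s,t}} U1456={{p,t},{q,t},{q,s,t}} U2345={{p,s},{p,t},{q,t},{q,s,t}} U2346={{p,t},{q,t},{q,s,t}} U2356={{p,t},{q,t},{q,s,t}} U2456={{p,t},{q,t},{q,s,t}} U3456={{p,t},{q,t},{q,s,t}}
  U12345={{p,t},{q,t},{q,s,t}} U12346={{p,t},{q,t},{q,s,t}} U12356={{p,t},{q,t},{q,s,t}} U12456={{p,t},{q,t},{q,s,t}} U13456={{p,t},{q,t},{q,s,t}} U23456={{p,t},{q,t},{q,s,t}}
  U123456={{p,t},{q,t},{q,s,t}}
components per intersection:
  U1: {{q},{t},{p,t},{q,s},{q,t},{s,t},{q,s,t}} {{u},{r,u},{s,u},{r,s,u}}
  U2: {{s},{t},{u},{p,s},{p,t},{q,s},{q,t},{r,s},{r,u},{s,t},{s,u},{q,s,t},{r,s,u}}
  U3: {{p},{t},{p,s},{p,t},{q,t},{s,t},{q,s,t}}
  U4: {{p},{p,s},{p,t}} {{q},{q,s},{q,t},{q,s,t}} {{u},{r,u},{s,u},{r,s,u}}
  U5: {{p},{p,s},{p,t}} {{q},{q,s},{q,t},{q,s,t}} {{r},{r,s},{r,u},{r,s,u}}
  U6: {{t},{p,t},{q,t},{s,t},{q,s,t}}
  U12: {{t},{p,t},{q,s},{q,t},{s,t},{q,s,t}} {{u},{r,u},{s,u},{r,s,u}}
  U13: {{t},{p,t},{q,t},{s,t},{q,s,t}}
  U14: {{q},{q,s},{q,t},{q,s,t}} {{u},{r,u},{s,u},{r,s,u}} {{p,t}}
  U15: {{q},{q,s},{q,t},{q,s,t}} {{p,t}} {{r,u},{r,s,u}}
  U16: {{t},{p,t},{q,t},{s,t},{q,s,t}}
  U23: {{t},{p,t},{q,t},{s,t},{q,s,t}} {{p,s}}
  U24: {{u},{r,u},{s,u},{r,s,u}} {{p,s}} {{p,t}} {{q,s},{q,t},{q,s,t}}
  U25: {{p,s}} {{p,t}} {{q,s},{q,t},{q,s,t}} {{r,s},{r,u},{r,s,u}}
  U26: {{t},{p,t},{q,t},{s,t},{q,s,t}}
  U34: {{p},{p,s},{p,t}} {{q,t},{q,s,t}}
  U35: {{p},{p,s},{p,t}} {{q,t},{q,s,t}}
  U36: {{t},{p,t},{q,t},{s,t},{q,s,t}}
  U45: {{p},{p,s},{p,t}} {{q},{q,s},{q,t},{q,s,t}} {{r,u},{r,s,u}}
  U46: {{p,t}} {{q,t},{q,s,t}}
  U56: {{p,t}} {{q,t},{q,s,t}}
  U123: {{t},{p,t},{q,t},{s,t},{q,s,t}}
  U124: {{u},{r,u},{s,u},{r,s,u}} {{p,t}} {{q,s},{q,t},{q,s,t}}
  U125: {{p,t}} {{q,s},{q,t},{q,s,t}} {{r,u},{r,s,u}}
  U126: {{t},{p,t},{q,t},{s,t},{q,s,t}}
  U134: {{p,t}} {{q,t},{q,s,t}}
  U135: {{p,t}} {{q,t},{q,s,t}}
  U136: {{t},{p,t},{q,t},{s,t},{q,s,t}}
  U145: {{q},{q,s},{q,t},{q,s,t}} {{p,t}} {{r,u},{r,s,u}}
  U146: {{p,t}} {{q,t},{q,s,t}}
  U156: {{p,t}} {{q,t},{q,s,t}}
  U234: {{p,s}} {{p,t}} {{q,t},{q,s,t}}
  U235: {{p,s}} {{p,t}} {{q,t},{q,s,t}}
  U236: {{t},{p,t},{q,t},{s,t},{q,s,t}}
  U245: {{p,s}} {{p,t}} {{q,s},{q,t},{q,s,t}} {{r,u},{r,s,u}}
  U246: {{p,t}} {{q,t},{q,s,t}}
  U256: {{p,t}} {{q,t},{q,s,t}}
  U345: {{p},{p,s},{p,t}} {{q,t},{q,s,t}}
  U346: {{p,t}} {{q,t},{q,s,t}}
  U356: {{p,t}} {{q,t},{q,s,t}}
  U456: {{p,t}} {{q,t},{q,s,t}}
  U1234: {{p,t}} {{q,t},{q,s,t}}
  U1235: {{p,t}} {{q,t},{q,s,t}}
  U1236: {{t},{p,t},{q,t},{s,t},{q,s,t}}
  U1245: {{p,t}} {{q,s},{q,t},{q,s,t}} {{r,u},{r,s,u}}
  U1246: {{p,t}} {{q,t},{q,s,t}}
  U1256: {{p,t}} {{q,t},{q,s,t}}
  U1345: {{p,t}} {{q,t},{q,s,t}}
  U1346: {{p,t}} {{q,t},{q,s,t}}
  U1356: {{p,t}} {{q,t},{q,s,t}}
  U1456: {{p,t}} {{q,t},{q,s,t}}
  U2345: {{p,s}} {{p,t}} {{q,t},{q,s,t}}
  U2346: {{p,t}} {{q,t},{q,s,t}}
  U2356: {{p,t}} {{q,t},{q,s,t}}
  U2456: {{p,t}} {{q,t},{q,s,t}}
  U3456: {{p,t}} {{q,t},{q,s,t}}
  U12345: {{p,t}} {{q,t},{q,s,t}}
  U12346: {{p,t}} {{q,t},{q,s,t}}
  U12356: {{p,t}} {{q,t},{q,s,t}}
  U12456: {{p,t}} {{q,t},{q,s,t}}
  U13456: {{p,t}} {{q,t},{q,s,t}}
  U23456: {{p,t}} {{q,t},{q,s,t}}
  U123456: {{p,t}} {{q,t},{q,s,t}}
C dims 11,33,43,31; δ0: rk 10, SNF 1^10; δ1: rk 22, SNF 1^22; δ2: rk 21, SNF 1^21
degree 0: 11−10−0 = 1 → Ȟ^0 ≅ Z
degree 1: 33−22−10 = 1 → Ȟ^1 ≅ Z
degree 2: 43−21−22 = 0 → Ȟ^2 ≅ 0

Ȟ^0 ≅ Z; Ȟ^1 ≅ Z; Ȟ^2 ≅ 0


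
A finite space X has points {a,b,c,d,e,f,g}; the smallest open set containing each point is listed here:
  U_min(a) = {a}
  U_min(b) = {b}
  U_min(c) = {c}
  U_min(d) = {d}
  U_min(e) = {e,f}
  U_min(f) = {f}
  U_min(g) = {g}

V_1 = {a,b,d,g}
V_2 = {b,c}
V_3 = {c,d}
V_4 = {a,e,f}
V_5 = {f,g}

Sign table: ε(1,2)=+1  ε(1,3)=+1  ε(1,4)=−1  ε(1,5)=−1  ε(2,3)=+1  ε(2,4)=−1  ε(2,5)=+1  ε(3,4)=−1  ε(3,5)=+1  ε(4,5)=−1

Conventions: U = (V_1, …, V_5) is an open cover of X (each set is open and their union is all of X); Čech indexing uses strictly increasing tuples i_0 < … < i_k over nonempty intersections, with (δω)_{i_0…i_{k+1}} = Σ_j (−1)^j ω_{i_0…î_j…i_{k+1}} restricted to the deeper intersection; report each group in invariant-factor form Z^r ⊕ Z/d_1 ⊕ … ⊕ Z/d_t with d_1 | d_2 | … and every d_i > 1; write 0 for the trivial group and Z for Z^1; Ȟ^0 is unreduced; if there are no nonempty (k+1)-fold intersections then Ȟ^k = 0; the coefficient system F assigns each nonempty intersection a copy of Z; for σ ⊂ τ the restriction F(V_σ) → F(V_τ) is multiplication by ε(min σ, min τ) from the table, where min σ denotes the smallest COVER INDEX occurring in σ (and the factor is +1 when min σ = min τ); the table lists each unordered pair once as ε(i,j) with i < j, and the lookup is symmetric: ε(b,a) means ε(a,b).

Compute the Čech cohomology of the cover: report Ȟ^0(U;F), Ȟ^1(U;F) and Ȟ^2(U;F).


Ȟ^0(U;F) ≅ 0,  Ȟ^1(U;F) ≅ Z ⊕ Z/2,  Ȟ^2(U;F) ≅ 0

nonempty intersections:
  V12={b} V13={d} V14={a} V15={g} V23={c} V45={f}
C dims 5,6; δ0: rk 5, SNF 1^4·2
Ȟ^0: (5−5)−0=0 ⇒ 0
Ȟ^1: (6−0)−5=1 plus torsion [2] ⇒ Z ⊕ Z/2
Ȟ^2: (0−0)−0=0 ⇒ 0


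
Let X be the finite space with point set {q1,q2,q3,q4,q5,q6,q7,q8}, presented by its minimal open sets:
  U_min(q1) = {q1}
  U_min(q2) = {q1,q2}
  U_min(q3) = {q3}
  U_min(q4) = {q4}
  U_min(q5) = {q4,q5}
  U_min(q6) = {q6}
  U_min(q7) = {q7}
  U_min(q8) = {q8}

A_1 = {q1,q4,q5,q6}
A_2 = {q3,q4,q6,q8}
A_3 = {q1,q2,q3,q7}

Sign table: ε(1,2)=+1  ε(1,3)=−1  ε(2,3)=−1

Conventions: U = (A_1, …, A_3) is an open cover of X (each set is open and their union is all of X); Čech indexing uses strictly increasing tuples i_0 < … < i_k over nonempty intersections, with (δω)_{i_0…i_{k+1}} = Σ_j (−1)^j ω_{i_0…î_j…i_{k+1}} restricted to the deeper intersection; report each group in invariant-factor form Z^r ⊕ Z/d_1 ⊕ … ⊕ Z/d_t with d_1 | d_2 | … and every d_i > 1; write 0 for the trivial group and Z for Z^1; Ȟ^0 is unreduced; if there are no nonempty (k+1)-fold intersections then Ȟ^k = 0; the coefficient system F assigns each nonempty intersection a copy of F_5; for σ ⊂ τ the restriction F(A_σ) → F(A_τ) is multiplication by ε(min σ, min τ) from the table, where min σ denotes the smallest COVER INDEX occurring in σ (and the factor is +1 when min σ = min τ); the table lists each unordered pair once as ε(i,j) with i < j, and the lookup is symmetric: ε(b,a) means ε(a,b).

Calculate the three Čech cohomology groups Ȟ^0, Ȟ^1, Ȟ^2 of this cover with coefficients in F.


intersection data:
  A12={q4,q6} A13={q1} A23={q3}
C dims 3,3; δ0: rk_F5 2
Ȟ^0 = (3 − 2) − 0 = 1, so Ȟ^0 ≅ Z/5
Ȟ^1 = (3 − 0) − 2 = 1, so Ȟ^1 ≅ Z/5
Ȟ^2 = (0 − 0) − 0 = 0, so Ȟ^2 ≅ 0

Ȟ^0(U;F) ≅ Z/5, Ȟ^1(U;F) ≅ Z/5 and Ȟ^2(U;F) ≅ 0


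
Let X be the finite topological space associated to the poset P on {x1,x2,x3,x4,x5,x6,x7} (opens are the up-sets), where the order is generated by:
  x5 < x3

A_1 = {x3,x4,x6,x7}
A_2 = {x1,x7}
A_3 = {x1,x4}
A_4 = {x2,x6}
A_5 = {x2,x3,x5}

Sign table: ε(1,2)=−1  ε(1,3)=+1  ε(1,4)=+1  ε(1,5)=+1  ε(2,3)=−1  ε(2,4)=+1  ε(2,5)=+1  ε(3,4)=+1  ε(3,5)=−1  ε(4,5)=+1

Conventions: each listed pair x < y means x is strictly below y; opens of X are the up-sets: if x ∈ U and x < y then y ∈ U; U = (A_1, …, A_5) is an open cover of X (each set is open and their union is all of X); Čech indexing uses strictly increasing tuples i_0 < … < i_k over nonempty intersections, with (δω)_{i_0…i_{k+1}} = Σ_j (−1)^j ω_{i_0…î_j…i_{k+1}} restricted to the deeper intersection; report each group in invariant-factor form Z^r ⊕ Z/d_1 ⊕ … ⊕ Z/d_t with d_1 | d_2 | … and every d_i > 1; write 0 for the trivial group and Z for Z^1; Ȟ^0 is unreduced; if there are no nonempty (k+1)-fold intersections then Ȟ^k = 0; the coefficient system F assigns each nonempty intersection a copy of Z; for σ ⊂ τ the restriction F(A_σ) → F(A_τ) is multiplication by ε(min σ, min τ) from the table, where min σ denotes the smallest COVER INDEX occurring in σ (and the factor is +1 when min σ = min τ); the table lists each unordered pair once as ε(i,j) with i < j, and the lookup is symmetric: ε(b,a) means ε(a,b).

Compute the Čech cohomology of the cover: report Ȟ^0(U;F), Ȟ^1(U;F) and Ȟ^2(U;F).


cover nerve:
  A12={x7} A13={x4} A14={x6} A15={x3} A23={x1} A45={x2}
C dims 5,6; δ0: rk 4, SNF 1^4
Ȟ^0: (5−4)−0=1 ⇒ Z
Ȟ^1: (6−0)−4=2 ⇒ Z^2
Ȟ^2: (0−0)−0=0 ⇒ 0

Ȟ^0(U;F) ≅ Z; Ȟ^1(U;F) ≅ Z^2; Ȟ^2(U;F) ≅ 0


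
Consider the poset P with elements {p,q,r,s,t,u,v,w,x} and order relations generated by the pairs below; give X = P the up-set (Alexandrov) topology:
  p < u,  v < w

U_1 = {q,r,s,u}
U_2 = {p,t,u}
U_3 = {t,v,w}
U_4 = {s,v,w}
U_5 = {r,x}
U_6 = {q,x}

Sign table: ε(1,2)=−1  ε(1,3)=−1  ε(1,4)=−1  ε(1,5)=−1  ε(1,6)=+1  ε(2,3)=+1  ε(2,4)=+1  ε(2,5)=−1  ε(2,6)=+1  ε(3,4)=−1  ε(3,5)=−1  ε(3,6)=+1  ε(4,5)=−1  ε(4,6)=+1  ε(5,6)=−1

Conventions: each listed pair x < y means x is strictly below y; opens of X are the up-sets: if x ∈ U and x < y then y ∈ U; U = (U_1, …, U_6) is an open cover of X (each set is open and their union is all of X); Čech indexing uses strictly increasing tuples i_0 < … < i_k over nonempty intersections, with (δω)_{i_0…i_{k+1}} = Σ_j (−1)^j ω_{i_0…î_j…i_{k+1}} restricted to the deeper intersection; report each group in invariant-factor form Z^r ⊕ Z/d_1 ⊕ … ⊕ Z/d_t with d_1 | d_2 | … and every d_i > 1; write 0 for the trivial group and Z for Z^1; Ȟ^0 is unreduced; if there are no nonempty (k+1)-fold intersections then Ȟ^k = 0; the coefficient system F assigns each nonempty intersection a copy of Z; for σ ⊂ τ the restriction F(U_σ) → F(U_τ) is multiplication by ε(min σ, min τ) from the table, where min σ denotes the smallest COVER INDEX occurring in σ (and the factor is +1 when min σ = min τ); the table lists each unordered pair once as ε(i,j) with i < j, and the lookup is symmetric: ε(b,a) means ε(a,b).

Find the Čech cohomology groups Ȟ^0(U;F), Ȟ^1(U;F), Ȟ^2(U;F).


Ȟ^0 = 0; Ȟ^1 = Z ⊕ Z/2; Ȟ^2 = 0

nerve simplices:
  U12={u} U14={s} U15={r} U16={q} U23={t} U34={v,w} U56={x}
C dims 6,7; δ0: rk 6, SNF 1^5·2
degree 0: 6−6−0 = 0 → Ȟ^0 ≅ 0
degree 1: 7−0−6 = 1 plus torsion [2] → Ȟ^1 ≅ Z ⊕ Z/2
degree 2: 0−0−0 = 0 → Ȟ^2 ≅ 0


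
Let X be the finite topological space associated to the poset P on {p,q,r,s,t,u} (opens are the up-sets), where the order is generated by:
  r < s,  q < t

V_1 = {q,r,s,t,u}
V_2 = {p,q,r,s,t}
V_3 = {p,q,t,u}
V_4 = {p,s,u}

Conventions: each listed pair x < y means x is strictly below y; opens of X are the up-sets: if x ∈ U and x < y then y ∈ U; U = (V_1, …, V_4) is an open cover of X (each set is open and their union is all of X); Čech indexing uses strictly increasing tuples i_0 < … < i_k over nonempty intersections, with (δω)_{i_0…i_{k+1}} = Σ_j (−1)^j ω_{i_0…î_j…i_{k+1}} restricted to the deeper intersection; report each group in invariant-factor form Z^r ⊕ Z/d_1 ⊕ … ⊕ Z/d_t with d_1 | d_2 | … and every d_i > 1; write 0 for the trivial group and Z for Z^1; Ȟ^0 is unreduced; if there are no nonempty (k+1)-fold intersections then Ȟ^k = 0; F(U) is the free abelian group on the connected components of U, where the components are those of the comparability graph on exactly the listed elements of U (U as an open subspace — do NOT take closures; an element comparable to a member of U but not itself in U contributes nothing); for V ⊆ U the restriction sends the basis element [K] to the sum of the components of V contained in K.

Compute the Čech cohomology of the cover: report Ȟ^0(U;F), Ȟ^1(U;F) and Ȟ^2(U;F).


Ȟ^0 = Z^4,  Ȟ^1 = 0,  Ȟ^2 = 0

nonempty intersections:
  V12={q,r,s,t} V13={q,t,u} V14={s,u} V23={p,q,t} V24={p,s} V34={p,u}
  V123={q,t} V124={s} V134={u} V234={p}
components per intersection:
  V1: {q,t} {r,s} {u}
  V2: {p} {q,t} {r,s}
  V3: {p} {q,t} {u}
  V4: {p} {s} {u}
  V12: {q,t} {r,s}
  V13: {q,t} {u}
  V14: {s} {u}
  V23: {p} {q,t}
  V24: {p} {s}
  V34: {p} {u}
  V123: {q,t}
  V124: {s}
  V134: {u}
  V234: {p}
C dims 12,12,4; δ0: rk 8, SNF 1^8; δ1: rk 4, SNF 1^4
Ȟ^0: (12−8)−0=4 ⇒ Z^4
Ȟ^1: (12−4)−8=0 ⇒ 0
Ȟ^2: (4−0)−4=0 ⇒ 0


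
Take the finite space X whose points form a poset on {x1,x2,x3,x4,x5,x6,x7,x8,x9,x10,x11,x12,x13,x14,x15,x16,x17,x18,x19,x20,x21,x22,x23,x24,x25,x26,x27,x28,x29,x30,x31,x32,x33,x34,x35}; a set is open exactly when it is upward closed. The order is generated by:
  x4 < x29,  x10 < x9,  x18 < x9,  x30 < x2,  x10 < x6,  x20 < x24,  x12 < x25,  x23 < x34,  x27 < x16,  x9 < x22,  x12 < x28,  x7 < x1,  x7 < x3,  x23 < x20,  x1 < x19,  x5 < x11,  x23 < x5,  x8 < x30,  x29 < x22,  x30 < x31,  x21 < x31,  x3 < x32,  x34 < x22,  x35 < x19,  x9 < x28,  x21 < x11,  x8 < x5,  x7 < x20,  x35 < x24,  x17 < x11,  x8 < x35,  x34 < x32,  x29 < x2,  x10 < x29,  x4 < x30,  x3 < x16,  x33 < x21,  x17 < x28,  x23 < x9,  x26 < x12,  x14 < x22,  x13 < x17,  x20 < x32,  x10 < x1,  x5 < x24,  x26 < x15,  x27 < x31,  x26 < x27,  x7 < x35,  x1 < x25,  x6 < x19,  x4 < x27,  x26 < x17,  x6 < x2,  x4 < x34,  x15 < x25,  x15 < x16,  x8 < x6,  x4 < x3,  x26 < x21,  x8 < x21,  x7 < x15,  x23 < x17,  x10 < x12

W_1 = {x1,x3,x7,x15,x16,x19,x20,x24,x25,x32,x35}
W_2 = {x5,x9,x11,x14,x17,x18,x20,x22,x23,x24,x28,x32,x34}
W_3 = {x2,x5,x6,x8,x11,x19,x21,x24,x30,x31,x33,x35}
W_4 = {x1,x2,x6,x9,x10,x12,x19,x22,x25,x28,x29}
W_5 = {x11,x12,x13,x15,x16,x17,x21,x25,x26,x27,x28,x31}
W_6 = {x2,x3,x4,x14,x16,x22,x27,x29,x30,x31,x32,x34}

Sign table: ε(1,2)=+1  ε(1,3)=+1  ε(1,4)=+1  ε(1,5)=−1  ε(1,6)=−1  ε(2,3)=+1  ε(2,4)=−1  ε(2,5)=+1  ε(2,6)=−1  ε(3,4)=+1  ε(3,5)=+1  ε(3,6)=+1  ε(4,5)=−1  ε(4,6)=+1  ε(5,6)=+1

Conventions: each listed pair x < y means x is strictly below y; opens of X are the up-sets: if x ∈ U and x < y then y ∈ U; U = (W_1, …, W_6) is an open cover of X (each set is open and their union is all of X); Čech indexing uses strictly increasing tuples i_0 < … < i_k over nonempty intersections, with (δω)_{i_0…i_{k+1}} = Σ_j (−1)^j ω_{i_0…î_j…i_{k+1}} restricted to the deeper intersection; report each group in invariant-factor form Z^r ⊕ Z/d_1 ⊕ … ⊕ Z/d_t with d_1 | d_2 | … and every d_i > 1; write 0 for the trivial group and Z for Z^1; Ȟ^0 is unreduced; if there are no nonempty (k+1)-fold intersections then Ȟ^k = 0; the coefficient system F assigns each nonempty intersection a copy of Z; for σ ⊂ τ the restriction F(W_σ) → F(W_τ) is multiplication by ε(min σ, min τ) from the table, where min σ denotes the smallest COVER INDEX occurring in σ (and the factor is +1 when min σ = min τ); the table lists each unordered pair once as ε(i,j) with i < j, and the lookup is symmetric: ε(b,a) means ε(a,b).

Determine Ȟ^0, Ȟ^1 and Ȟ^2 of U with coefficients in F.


Ȟ^0(U;F) ≅ 0,  Ȟ^1(U;F) ≅ Z/2,  Ȟ^2(U;F) ≅ Z

nerve simplices:
  W12={x20,x24,x32} W13={x19,x24,x35} W14={x1,x19,x25} W15={x15,x16,x25} W16={x3,x16,x32} W23={x5,x11,x24} W24={x9,x22,x28} W25={x11,x17,x28} W26={x14,x22,x32,x34} W34={x2,x6,x19} W35={x11,x21,x31} W36={x2,x30,x31} W45={x12,x25,x28} W46={x2,x22,x29} W56={x16,x27,x31}
  W123={x24} W126={x32} W134={x19} W145={x25} W156={x16} W235={x11} W245={x28} W246={x22} W346={x2} W356={x31}
C dims 6,15,10; δ0: rk 6, SNF 1^5·2; δ1: rk 9, SNF 1^9
degree 0: 6−6−0 = 0 → Ȟ^0 ≅ 0
degree 1: 15−9−6 = 0 plus torsion [2] → Ȟ^1 ≅ Z/2
degree 2: 10−0−9 = 1 → Ȟ^2 ≅ Z


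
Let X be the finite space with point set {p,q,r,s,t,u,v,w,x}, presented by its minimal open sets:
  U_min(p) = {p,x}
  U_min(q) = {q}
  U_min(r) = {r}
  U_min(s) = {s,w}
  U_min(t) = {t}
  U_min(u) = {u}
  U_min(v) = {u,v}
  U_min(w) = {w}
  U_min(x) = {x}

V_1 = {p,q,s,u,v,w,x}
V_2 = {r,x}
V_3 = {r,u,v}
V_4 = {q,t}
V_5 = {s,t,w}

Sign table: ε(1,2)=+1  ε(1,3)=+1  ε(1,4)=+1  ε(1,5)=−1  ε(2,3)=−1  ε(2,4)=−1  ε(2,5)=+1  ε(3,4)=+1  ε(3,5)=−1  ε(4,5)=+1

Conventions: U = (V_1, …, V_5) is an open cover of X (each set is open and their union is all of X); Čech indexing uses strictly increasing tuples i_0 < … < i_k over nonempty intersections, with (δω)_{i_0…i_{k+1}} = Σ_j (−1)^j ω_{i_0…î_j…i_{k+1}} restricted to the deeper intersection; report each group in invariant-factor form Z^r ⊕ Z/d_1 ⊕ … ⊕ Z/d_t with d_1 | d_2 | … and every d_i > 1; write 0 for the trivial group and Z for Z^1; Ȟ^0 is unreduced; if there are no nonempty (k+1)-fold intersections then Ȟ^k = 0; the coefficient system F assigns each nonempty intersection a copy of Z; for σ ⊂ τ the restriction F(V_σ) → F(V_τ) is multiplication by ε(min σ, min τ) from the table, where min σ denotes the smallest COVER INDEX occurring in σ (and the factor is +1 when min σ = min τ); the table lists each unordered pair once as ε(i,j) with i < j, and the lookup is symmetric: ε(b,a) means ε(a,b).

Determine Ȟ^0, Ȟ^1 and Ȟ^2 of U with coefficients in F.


nonempty overlaps:
  V12={x} V13={u,v} V14={q} V15={s,w} V23={r} V45={t}
C dims 5,6; δ0: rk 5, SNF 1^4·2
degree 0: 5−5−0 = 0 → Ȟ^0 ≅ 0
degree 1: 6−0−5 = 1 plus torsion [2] → Ȟ^1 ≅ Z ⊕ Z/2
degree 2: 0−0−0 = 0 → Ȟ^2 ≅ 0

Ȟ^0 = 0, Ȟ^1 = Z ⊕ Z/2 and Ȟ^2 = 0


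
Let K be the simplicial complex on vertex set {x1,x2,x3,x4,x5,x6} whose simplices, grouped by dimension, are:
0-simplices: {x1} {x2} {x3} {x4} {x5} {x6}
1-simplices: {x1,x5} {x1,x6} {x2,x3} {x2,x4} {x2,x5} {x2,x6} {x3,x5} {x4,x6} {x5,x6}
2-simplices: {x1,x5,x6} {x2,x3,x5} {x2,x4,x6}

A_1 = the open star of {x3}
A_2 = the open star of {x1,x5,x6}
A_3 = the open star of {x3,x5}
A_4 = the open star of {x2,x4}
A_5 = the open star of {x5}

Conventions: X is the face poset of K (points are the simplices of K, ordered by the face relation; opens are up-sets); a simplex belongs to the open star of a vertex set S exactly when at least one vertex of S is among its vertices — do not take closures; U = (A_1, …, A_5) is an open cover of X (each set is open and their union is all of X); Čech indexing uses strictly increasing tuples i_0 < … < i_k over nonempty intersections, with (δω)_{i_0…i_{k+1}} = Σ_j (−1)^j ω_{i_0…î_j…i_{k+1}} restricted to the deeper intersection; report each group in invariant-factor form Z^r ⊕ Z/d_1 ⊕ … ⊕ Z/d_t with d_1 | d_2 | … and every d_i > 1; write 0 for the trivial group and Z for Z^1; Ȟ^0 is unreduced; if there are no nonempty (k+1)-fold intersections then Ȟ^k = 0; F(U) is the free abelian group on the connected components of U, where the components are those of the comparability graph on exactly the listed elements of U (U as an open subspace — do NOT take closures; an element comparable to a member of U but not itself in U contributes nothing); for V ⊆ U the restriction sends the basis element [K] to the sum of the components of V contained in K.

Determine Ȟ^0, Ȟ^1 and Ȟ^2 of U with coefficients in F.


nerve simplices:
  A1={{x3},{x2,x3},{x3,x5},{x2,x3,x5}} A2={{x1},{x5},{x6},{x1,x5},{x1,x6},{x2,x5},{x2,x6},{x3,x5},{x4,x6},{x5,x6},{x1,x5,x6},{x2,x3,x5},{x2,x4,x6}} A3={{x3},{x5},{x1,x5},{x2,x3},{x2,x5},{x3,x5},{x5,x6},{x1,x5,x6},{x2,x3,x5}} A4={{x2},{x4},{x2,x3},{x2,x4},{x2,x5},{x2,x6},{x4,x6},{x2,x3,x5},{x2,x4,x6}} A5={{x5},{x1,x5},{x2,x5},{x3,x5},{x5,x6},{x1,x5,x6},{x2,x3,x5}}
  A12={{x3,x5},{x2,x3,x5}} A13={{x3},{x2,x3},{x3,x5},{x2,x3,x5}} A14={{x2,x3},{x2,x3,x5}} A15={{x3,x5},{x2,x3,x5}} A23={{x5},{x1,x5},{x2,x5},{x3,x5},{x5,x6},{x1,x5,x6},{x2,x3,x5}} A24={{x2,x5},{x2,x6},{x4,x6},{x2,x3,x5},{x2,x4,x6}} A25={{x5},{x1,x5},{x2,x5},{x3,x5},{x5,x6},{x1,x5,x6},{x2,x3,x5}} A34={{x2,x3},{x2,x5},{x2,x3,x5}} A35={{x5},{x1,x5},{x2,x5},{x3,x5},{x5,x6},{x1,x5,x6},{x2,x3,x5}} A45={{x2,x5},{x2,x3,x5}}
  A123={{x3,x5},{x2,x3,x5}} A124={{x2,x3,x5}} A125={{x3,x5},{x2,x3,x5}} A134={{x2,x3},{x2,x3,x5}} A135={{x3,x5},{x2,x3,x5}} A145={{x2,x3,x5}} A234={{x2,x5},{x2,x3,x5}} A235={{x5},{x1,x5},{x2,x5},{x3,x5},{x5,x6},{x1,x5,x6},{x2,x3,x5}} A245={{x2,x5},{x2,x3,x5}} A345={{x2,x5},{x2,x3,x5}}
  A1234={{x2,x3,x5}} A1235={{x3,x5},{x2,x3,x5}} A1245={{x2,x3,x5}} A1345={{x2,x3,x5}} A2345={{x2,x5},{x2,x3,x5}}
  A12345={{x2,x3,x5}}
components per intersection:
  A1: {{x3},{x2,x3},{x3,x5},{x2,x3,x5}}
  A2: {{x1},{x5},{x6},{x1,x5},{x1,x6},{x2,x5},{x2,x6},{x3,x5},{x4,x6},{x5,x6},{x1,x5,x6},{x2,x3,x5},{x2,x4,x6}}
  A3: {{x3},{x5},{x1,x5},{x2,x3},{x2,x5},{x3,x5},{x5,x6},{x1,x5,x6},{x2,x3,x5}}
  A4: {{x2},{x4},{x2,x3},{x2,x4},{x2,x5},{x2,x6},{x4,x6},{x2,x3,x5},{x2,x4,x6}}
  A5: {{x5},{x1,x5},{x2,x5},{x3,x5},{x5,x6},{x1,x5,x6},{x2,x3,x5}}
  A12: {{x3,x5},{x2,x3,x5}}
  A13: {{x3},{x2,x3},{x3,x5},{x2,x3,x5}}
  A14: {{x2,x3},{x2,x3,x5}}
  A15: {{x3,x5},{x2,x3,x5}}
  A23: {{x5},{x1,x5},{x2,x5},{x3,x5},{x5,x6},{x1,x5,x6},{x2,x3,x5}}
  A24: {{x2,x5},{x2,x3,x5}} {{x2,x6},{x4,x6},{x2,x4,x6}}
  A25: {{x5},{x1,x5},{x2,x5},{x3,x5},{x5,x6},{x1,x5,x6},{x2,x3,x5}}
  A34: {{x2,x3},{x2,x5},{x2,x3,x5}}
  A35: {{x5},{x1,x5},{x2,x5},{x3,x5},{x5,x6},{x1,x5,x6},{x2,x3,x5}}
  A45: {{x2,x5},{x2,x3,x5}}
  A123: {{x3,x5},{x2,x3,x5}}
  A124: {{x2,x3,x5}}
  A125: {{x3,x5},{x2,x3,x5}}
  A134: {{x2,x3},{x2,x3,x5}}
  A135: {{x3,x5},{x2,x3,x5}}
  A145: {{x2,x3,x5}}
  A234: {{x2,x5},{x2,x3,x5}}
  A235: {{x5},{x1,x5},{x2,x5},{x3,x5},{x5,x6},{x1,x5,x6},{x2,x3,x5}}
  A245: {{x2,x5},{x2,x3,x5}}
  A345: {{x2,x5},{x2,x3,x5}}
  A1234: {{x2,x3,x5}}
  A1235: {{x3,x5},{x2,x3,x5}}
  A1245: {{x2,x3,x5}}
  A1345: {{x2,x3,x5}}
  A2345: {{x2,x5},{x2,x3,x5}}
  A12345: {{x2,x3,x5}}
C dims 5,11,10,5; δ0: rk 4, SNF 1^4; δ1: rk 6, SNF 1^6; δ2: rk 4, SNF 1^4
degree 0: 5−4−0 = 1 → Ȟ^0 ≅ Z
degree 1: 11−6−4 = 1 → Ȟ^1 ≅ Z
degree 2: 10−4−6 = 0 → Ȟ^2 ≅ 0

Ȟ^0(U;F) ≅ Z; Ȟ^1(U;F) ≅ Z; Ȟ^2(U;F) ≅ 0


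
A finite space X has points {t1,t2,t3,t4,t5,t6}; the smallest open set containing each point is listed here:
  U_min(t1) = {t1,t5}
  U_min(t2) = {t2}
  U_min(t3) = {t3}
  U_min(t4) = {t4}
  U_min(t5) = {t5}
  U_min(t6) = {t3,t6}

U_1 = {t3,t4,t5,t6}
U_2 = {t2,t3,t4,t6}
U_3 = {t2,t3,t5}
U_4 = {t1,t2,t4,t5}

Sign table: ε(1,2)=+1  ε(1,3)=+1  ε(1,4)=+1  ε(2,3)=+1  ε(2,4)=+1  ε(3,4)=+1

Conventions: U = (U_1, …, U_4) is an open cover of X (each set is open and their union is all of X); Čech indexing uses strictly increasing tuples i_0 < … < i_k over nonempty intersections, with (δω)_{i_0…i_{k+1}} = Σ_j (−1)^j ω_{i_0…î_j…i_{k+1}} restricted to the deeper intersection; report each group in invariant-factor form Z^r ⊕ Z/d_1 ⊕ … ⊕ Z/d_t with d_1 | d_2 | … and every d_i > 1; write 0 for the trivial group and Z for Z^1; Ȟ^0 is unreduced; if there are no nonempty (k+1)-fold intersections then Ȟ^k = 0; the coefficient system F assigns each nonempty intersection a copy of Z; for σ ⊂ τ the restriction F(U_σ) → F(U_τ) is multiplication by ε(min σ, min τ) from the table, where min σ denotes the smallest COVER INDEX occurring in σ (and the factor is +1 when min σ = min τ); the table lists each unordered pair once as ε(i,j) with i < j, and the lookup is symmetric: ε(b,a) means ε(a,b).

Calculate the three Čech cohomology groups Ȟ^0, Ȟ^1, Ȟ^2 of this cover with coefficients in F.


Ȟ^0 ≅ Z; Ȟ^1 ≅ 0; Ȟ^2 ≅ Z

nonempty overlaps:
  U12={t3,t4,t6} U13={t3,t5} U14={t4,t5} U23={t2,t3} U24={t2,t4} U34={t2,t5}
  U123={t3} U124={t4} U134={t5} U234={t2}
C dims 4,6,4; δ0: rk 3, SNF 1^3; δ1: rk 3, SNF 1^3
degree 0: 4−3−0 = 1 → Ȟ^0 ≅ Z
degree 1: 6−3−3 = 0 → Ȟ^1 ≅ 0
degree 2: 4−0−3 = 1 → Ȟ^2 ≅ Z


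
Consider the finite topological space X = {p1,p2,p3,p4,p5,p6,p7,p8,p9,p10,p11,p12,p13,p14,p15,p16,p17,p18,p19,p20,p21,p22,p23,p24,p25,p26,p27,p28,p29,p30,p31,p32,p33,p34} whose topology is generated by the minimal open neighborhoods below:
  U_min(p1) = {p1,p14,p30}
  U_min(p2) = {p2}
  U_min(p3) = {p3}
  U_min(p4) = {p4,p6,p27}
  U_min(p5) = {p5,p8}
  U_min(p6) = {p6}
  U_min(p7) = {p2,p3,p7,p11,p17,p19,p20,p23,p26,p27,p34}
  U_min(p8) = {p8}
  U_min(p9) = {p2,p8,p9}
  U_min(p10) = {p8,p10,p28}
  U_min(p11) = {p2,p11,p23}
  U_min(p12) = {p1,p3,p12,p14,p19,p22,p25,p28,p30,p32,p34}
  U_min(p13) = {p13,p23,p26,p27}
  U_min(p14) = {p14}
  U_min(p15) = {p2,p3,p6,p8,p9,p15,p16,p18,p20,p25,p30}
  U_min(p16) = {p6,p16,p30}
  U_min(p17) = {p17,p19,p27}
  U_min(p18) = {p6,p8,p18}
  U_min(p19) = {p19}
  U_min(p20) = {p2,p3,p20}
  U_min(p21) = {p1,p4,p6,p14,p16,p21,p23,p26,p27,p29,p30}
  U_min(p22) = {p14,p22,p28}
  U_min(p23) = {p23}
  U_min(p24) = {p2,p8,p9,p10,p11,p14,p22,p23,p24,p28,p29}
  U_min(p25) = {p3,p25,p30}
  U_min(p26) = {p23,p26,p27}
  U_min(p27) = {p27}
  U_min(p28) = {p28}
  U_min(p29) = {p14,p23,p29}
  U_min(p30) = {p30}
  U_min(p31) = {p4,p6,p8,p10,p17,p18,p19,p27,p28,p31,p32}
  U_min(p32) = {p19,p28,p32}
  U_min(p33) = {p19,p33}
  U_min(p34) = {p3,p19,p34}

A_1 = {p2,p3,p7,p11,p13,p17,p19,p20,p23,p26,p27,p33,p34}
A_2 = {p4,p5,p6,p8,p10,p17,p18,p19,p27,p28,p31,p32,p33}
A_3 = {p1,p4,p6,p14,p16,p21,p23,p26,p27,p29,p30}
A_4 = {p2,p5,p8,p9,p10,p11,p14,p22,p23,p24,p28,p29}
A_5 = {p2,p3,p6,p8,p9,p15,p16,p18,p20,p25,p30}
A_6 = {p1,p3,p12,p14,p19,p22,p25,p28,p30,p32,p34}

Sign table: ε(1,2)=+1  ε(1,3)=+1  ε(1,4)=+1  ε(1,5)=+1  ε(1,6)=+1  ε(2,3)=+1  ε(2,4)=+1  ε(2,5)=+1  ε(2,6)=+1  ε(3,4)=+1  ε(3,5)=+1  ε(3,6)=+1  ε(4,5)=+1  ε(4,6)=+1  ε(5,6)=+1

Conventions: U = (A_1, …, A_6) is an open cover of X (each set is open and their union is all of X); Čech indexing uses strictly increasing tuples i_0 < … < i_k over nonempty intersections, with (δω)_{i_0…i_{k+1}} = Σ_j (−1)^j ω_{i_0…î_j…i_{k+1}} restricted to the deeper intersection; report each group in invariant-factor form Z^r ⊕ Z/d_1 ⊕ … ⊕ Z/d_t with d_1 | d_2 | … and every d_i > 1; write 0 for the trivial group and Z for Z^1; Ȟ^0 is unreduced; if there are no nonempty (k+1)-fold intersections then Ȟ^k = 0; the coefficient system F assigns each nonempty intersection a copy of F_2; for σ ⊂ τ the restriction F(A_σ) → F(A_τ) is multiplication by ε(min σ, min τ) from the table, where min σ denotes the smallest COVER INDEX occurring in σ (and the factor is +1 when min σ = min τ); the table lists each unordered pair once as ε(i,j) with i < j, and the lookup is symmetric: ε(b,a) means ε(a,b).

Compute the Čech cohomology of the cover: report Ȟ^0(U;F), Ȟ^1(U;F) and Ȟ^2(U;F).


Ȟ^0 = Z/2, Ȟ^1 = Z/2, Ȟ^2 = Z/2

nonempty intersections:
  A12={p17,p19,p27,p33} A13={p23,p26,p27} A14={p2,p11,p23} A15={p2,p3,p20} A16={p3,p19,p34} A23={p4,p6,p27} A24={p5,p8,p10,p28} A25={p6,p8,p18} A26={p19,p28,p32} A34={p14,p23,p29} A35={p6,p16,p30} A36={p1,p14,p30} A45={p2,p8,p9} A46={p14,p22,p28} A56={p3,p25,p30}
  A123={p27} A126={p19} A134={p23} A145={p2} A156={p3} A235={p6} A245={p8} A246={p28} A346={p14} A356={p30}
C dims 6,15,10; δ0: rk_F2 5; δ1: rk_F2 9
Ȟ^0: (6−5)−0=1 ⇒ Z/2
Ȟ^1: (15−9)−5=1 ⇒ Z/2
Ȟ^2: (10−0)−9=1 ⇒ Z/2
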